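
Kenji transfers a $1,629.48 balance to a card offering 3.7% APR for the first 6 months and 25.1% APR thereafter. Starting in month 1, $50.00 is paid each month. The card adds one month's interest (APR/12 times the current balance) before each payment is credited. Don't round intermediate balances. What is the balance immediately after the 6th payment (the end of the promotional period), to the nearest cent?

Promo months 1–6 at r₀ = 3.7%/12 = 0.00308333; months 7+ at r₁ = 25.1%/12 = 0.0209167.
After month 6: iterate B ← B·(1+r₀) − $50.00 for 6 months → $1,357.54.

$1,357.54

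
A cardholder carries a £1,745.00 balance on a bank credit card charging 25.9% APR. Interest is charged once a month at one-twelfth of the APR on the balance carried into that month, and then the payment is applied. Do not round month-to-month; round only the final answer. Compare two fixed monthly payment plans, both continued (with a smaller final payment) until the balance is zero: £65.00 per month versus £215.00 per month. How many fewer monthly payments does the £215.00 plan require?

Monthly rate r = 25.9%/12 = 2.15833% = 0.0215833.
At £65.00/mo: n = ⌈−ln(1 − rB₀/P)/ln(1+r)⌉ = 41 payments (last £36.68); total interest = total paid − £1,745.00 = £891.68.
At £215.00/mo: 10 payments (last £4.09); total interest £194.09.
Payments saved = 41 − 10 = 31.

31 fewer payments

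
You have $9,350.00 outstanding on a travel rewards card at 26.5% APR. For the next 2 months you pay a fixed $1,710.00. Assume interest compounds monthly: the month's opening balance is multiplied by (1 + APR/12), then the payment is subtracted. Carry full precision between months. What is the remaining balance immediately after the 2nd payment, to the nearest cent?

$6,309.76

Monthly rate r = 26.5%/12 = 2.20833% = 0.0220833.
Each month: B ← B·(1+r) − $1,710.00.
Month 1: interest $206.48; balance after payment $7,846.48.
Month 2: interest $173.28; balance after payment $6,309.76.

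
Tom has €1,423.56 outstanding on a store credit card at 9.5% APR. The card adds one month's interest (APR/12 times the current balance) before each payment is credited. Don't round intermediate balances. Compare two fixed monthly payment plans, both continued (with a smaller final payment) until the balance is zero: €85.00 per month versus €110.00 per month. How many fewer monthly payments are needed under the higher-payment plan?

5 fewer payments

Monthly rate r = 9.5%/12 = 0.791667% = 0.00791667.
At €85.00/mo: n = ⌈−ln(1 − rB₀/P)/ln(1+r)⌉ = 19 payments (last €3.25); total interest = total paid − €1,423.56 = €109.69.
At €110.00/mo: 14 payments (last €77.91); total interest €84.35.
Payments saved = 19 − 14 = 5.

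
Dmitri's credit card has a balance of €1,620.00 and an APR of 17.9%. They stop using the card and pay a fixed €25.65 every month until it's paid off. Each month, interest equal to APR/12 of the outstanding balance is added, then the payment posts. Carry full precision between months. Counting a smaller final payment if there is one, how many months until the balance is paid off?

193 payments

Monthly rate r = 17.9%/12 = 1.49167% = 0.0149167.
Recurrence: B ← B·(1+r) − €25.65.
Month 1: interest €24.16; balance after payment €1,618.51.
Month 2: interest €24.14; balance after payment €1,617.01.
Closed form: n = −ln(1 − rB₀/P)/ln(1+r) = −ln(0.057895)/ln(1.01492) ≈ 192.424, so the balance reaches zero during payment 193.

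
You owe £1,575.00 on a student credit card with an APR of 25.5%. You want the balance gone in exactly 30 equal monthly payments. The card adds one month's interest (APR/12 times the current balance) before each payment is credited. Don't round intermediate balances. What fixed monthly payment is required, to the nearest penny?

£71.54

Monthly rate r = 25.5%/12 = 2.125% = 0.02125.
Level-payment amortization: P = B₀·r / (1 − (1+r)^(−n)) = 1575.00·0.02125 / (1 − 1.02125^(−30)).
Denominator 1 − (1+r)^(−30) = 0.467845286.
P = 33.4688 / 0.467845286 ≈ 71.54.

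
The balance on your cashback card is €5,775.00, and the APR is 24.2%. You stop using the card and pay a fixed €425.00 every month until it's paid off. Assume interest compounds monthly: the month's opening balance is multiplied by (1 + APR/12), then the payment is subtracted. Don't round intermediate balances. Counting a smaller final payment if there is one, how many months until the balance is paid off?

17 payments

Monthly rate r = 24.2%/12 = 2.01667% = 0.0201667.
Recurrence: B ← B·(1+r) − €425.00.
Month 1: interest €116.46; balance after payment €5,466.46.
Month 2: interest €110.24; balance after payment €5,151.70.
Closed form: n = −ln(1 − rB₀/P)/ln(1+r) = −ln(0.72597)/ln(1.02017) ≈ 16.040, so the balance reaches zero during payment 17.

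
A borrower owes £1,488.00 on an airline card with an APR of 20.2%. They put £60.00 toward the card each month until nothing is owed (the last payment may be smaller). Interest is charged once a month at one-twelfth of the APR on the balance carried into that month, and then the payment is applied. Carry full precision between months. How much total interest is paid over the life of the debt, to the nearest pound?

£454

Monthly rate r = 20.2%/12 = 1.68333% = 0.0168333.
Payoff takes n = ⌈−ln(1 − rB₀/P)/ln(1+r)⌉ = ⌈32.371⌉ = 33 payments; the last is £22.35.
Total paid = 32·£60.00 + £22.35 = £1,942.35.
Total interest = total paid − principal = £1,942.35 − £1,488.00 = £454.35.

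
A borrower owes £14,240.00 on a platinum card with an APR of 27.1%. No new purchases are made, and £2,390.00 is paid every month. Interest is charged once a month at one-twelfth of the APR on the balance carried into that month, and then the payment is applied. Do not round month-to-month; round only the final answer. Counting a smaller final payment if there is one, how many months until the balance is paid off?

7 payments

Monthly rate r = 27.1%/12 = 2.25833% = 0.0225833.
Recurrence: B ← B·(1+r) − £2,390.00.
Month 1: interest £321.59; balance after payment £12,171.59.
Month 2: interest £274.87; balance after payment £10,056.46.
Closed form: n = −ln(1 − rB₀/P)/ln(1+r) = −ln(0.86544)/ln(1.02258) ≈ 6.471, so the balance reaches zero during payment 7.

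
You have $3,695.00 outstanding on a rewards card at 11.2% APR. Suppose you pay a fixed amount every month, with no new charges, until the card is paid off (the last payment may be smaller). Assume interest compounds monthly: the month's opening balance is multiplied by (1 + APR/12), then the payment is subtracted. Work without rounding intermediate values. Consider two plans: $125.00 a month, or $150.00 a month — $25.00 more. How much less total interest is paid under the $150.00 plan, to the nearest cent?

Monthly rate r = 11.2%/12 = 0.933333% = 0.00933333.
At $125.00/mo: n = ⌈−ln(1 − rB₀/P)/ln(1+r)⌉ = 35 payments (last $93.69); total interest = total paid − $3,695.00 = $648.69.
At $150.00/mo: 29 payments (last $18.29); total interest $523.29.
Interest saved = $648.69 − $523.29 = $125.40.

$125.40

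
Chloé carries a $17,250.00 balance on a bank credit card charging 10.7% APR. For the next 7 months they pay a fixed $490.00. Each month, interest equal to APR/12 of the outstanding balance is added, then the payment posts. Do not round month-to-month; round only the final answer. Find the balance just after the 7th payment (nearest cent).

$14,832.79

Monthly rate r = 10.7%/12 = 0.891667% = 0.00891667.
Each month: B ← B·(1+r) − $490.00.
Month 1: interest $153.81; balance after payment $16,913.81.
Month 2: interest $150.81; balance after payment $16,574.63.
Month 3: interest $147.79; balance after payment $16,232.42.
Month 4: interest $144.74; balance after payment $15,887.16.
Month 5: interest $141.66; balance after payment $15,538.82.
Month 6: interest $138.55; balance after payment $15,187.37.
Month 7: interest $135.42; balance after payment $14,832.79.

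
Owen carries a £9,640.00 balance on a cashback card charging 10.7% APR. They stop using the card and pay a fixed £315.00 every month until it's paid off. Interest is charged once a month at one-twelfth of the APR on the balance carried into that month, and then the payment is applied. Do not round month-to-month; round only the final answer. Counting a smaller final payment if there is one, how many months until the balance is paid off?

36 months

Monthly rate r = 10.7%/12 = 0.891667% = 0.00891667.
Recurrence: B ← B·(1+r) − £315.00.
Month 1: interest £85.96; balance after payment £9,410.96.
Month 2: interest £83.91; balance after payment £9,179.87.
Closed form: n = −ln(1 − rB₀/P)/ln(1+r) = −ln(0.72712)/ln(1.00892) ≈ 35.897, so the balance reaches zero during payment 36.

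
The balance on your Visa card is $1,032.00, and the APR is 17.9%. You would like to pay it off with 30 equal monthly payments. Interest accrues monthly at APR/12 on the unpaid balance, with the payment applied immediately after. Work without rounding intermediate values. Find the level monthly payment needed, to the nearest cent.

Monthly rate r = 17.9%/12 = 1.49167% = 0.0149167.
Level-payment amortization: P = B₀·r / (1 − (1+r)^(−n)) = 1032.00·0.0149167 / (1 − 1.01492^(−30)).
Denominator 1 − (1+r)^(−30) = 0.358659794.
P = 15.394 / 0.358659794 ≈ 42.92.

$42.92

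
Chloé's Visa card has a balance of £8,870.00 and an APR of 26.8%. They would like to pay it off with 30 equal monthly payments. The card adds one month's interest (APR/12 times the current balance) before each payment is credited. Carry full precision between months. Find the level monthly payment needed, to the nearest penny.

£408.86

Monthly rate r = 26.8%/12 = 2.23333% = 0.0223333.
Level-payment amortization: P = B₀·r / (1 − (1+r)^(−n)) = 8870.00·0.0223333 / (1 − 1.02233^(−30)).
Denominator 1 − (1+r)^(−30) = 0.484505113.
P = 198.097 / 0.484505113 ≈ 408.86.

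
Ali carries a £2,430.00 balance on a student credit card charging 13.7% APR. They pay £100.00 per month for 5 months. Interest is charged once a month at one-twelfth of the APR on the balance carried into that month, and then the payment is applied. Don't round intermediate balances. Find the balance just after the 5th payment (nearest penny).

£2,060.37

Monthly rate r = 13.7%/12 = 1.14167% = 0.0114167.
Each month: B ← B·(1+r) − £100.00.
Month 1: interest £27.74; balance after payment £2,357.74.
Month 2: interest £26.92; balance after payment £2,284.66.
Month 3: interest £26.08; balance after payment £2,210.74.
Month 4: interest £25.24; balance after payment £2,135.98.
Month 5: interest £24.39; balance after payment £2,060.37.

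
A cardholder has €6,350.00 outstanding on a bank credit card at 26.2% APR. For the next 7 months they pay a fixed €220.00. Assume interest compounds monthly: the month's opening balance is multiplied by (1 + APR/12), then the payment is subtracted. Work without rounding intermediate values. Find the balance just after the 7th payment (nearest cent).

€5,741.80

Monthly rate r = 26.2%/12 = 2.18333% = 0.0218333.
Each month: B ← B·(1+r) − €220.00.
Month 1: interest €138.64; balance after payment €6,268.64.
Month 2: interest €136.87; balance after payment €6,185.51.
Month 3: interest €135.05; balance after payment €6,100.56.
Month 4: interest €133.20; balance after payment €6,013.75.
Month 5: interest €131.30; balance after payment €5,925.05.
Month 6: interest €129.36; balance after payment €5,834.42.
Month 7: interest €127.38; balance after payment €5,741.80.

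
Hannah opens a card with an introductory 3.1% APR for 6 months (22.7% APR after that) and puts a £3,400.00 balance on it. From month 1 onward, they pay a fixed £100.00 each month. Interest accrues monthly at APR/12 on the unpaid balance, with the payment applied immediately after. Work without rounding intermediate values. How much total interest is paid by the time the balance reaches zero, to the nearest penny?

£1,331.91

Promo months 1–6 at r₀ = 3.1%/12 = 0.00258333; months 7+ at r₁ = 22.7%/12 = 0.0189167.
After month 6: iterate B ← B·(1+r₀) − £100.00 for 6 months → £2,849.15.
Then at r₁ with £100.00/mo: n₂ = −ln(1 − r₁·B/P)/ln(1+r₁) ≈ 41.32 → 42 more payments.
Total paid = 47·£100.00 + £31.91 = £4,731.91; interest = £4,731.91 − £3,400.00 = £1,331.91.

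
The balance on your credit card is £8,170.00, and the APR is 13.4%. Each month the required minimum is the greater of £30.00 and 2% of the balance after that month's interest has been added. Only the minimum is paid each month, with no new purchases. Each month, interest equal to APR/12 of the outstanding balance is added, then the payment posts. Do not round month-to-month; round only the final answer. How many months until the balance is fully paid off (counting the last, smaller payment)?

260 months

Monthly rate r = 13.4%/12 = 1.11667% = 0.0111667.
While 2% of the post-interest balance exceeds £30.00, each month B ← (B·(1+r))·(1 − 0.02), i.e. B shrinks by the factor (1+r)·0.98 = 0.99094.
This holds for months 1–188. Entering month 189 the balance is £1,477.07; 2% of the post-interest balance is now below £30.00, so the flat £30.00 minimum applies from here.
From month 189 a fixed £30.00 at rate r clears £1,477.07 in 72 more payments. Total: 188 + 72 = 260 months.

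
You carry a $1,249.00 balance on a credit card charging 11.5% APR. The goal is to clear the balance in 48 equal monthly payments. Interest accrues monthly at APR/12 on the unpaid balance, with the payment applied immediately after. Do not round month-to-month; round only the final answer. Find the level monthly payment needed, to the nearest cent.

$32.59

Monthly rate r = 11.5%/12 = 0.958333% = 0.00958333.
Level-payment amortization: P = B₀·r / (1 − (1+r)^(−n)) = 1249.00·0.00958333 / (1 − 1.00958^(−48)).
Denominator 1 − (1+r)^(−48) = 0.367332211.
P = 11.9696 / 0.367332211 ≈ 32.59.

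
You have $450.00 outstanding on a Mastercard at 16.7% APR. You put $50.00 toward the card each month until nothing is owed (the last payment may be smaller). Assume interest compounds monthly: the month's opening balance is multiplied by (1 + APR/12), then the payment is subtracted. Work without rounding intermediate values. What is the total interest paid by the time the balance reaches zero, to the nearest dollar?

$34

Monthly rate r = 16.7%/12 = 1.39167% = 0.0139167.
Payoff takes n = ⌈−ln(1 − rB₀/P)/ln(1+r)⌉ = ⌈9.682⌉ = 10 payments; the last is $34.19.
Total paid = 9·$50.00 + $34.19 = $484.19.
Total interest = total paid − principal = $484.19 − $450.00 = $34.19.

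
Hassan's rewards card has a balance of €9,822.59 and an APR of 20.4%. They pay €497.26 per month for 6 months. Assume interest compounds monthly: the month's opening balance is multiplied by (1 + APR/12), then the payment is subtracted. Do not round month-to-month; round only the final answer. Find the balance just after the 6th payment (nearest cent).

€7,754.78

Monthly rate r = 20.4%/12 = 1.7% = 0.017.
Each month: B ← B·(1+r) − €497.26.
Month 1: interest €166.98; balance after payment €9,492.31.
Month 2: interest €161.37; balance after payment €9,156.42.
Month 3: interest €155.66; balance after payment €8,814.82.
Month 4: interest €149.85; balance after payment €8,467.41.
Month 5: interest €143.95; balance after payment €8,114.10.
Month 6: interest €137.94; balance after payment €7,754.78.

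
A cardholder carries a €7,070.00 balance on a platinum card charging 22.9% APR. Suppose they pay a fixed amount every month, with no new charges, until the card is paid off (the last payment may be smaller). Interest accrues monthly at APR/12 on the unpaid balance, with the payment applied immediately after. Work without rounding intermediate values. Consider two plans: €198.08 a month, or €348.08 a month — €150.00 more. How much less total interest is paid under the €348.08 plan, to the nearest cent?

Monthly rate r = 22.9%/12 = 1.90833% = 0.0190833.
At €198.08/mo: n = ⌈−ln(1 − rB₀/P)/ln(1+r)⌉ = 61 payments (last €92.41); total interest = total paid − €7,070.00 = €4,907.21.
At €348.08/mo: 26 payments (last €327.89); total interest €1,959.89.
Interest saved = €4,907.21 − €1,959.89 = €2,947.32.

€2,947.32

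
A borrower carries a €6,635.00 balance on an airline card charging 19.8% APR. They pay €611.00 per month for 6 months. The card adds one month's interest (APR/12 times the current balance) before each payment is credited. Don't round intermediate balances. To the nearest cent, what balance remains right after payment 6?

€3,498.97

Monthly rate r = 19.8%/12 = 1.65% = 0.0165.
Each month: B ← B·(1+r) − €611.00.
Month 1: interest €109.48; balance after payment €6,133.48.
Month 2: interest €101.20; balance after payment €5,623.68.
Month 3: interest €92.79; balance after payment €5,105.47.
Month 4: interest €84.24; balance after payment €4,578.71.
Month 5: interest €75.55; balance after payment €4,043.26.
Month 6: interest €66.71; balance after payment €3,498.97.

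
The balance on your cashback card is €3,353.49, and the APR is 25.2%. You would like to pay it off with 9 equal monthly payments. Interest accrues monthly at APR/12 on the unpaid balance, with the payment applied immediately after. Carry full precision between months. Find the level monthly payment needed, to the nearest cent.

€412.82

Monthly rate r = 25.2%/12 = 2.1% = 0.021.
Level-payment amortization: P = B₀·r / (1 − (1+r)^(−n)) = 3353.49·0.021 / (1 − 1.021^(−9)).
Denominator 1 − (1+r)^(−9) = 0.170591807.
P = 70.4233 / 0.170591807 ≈ 412.82.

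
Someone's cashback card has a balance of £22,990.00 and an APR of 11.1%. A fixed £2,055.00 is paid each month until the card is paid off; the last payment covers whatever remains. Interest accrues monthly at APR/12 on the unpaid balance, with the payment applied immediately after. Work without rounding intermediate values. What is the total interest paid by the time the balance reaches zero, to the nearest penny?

£1,391.73

Monthly rate r = 11.1%/12 = 0.925% = 0.00925.
Payoff takes n = ⌈−ln(1 − rB₀/P)/ln(1+r)⌉ = ⌈11.864⌉ = 12 payments; the last is £1,776.73.
Total paid = 11·£2,055.00 + £1,776.73 = £24,381.73.
Total interest = total paid − principal = £24,381.73 − £22,990.00 = £1,391.73.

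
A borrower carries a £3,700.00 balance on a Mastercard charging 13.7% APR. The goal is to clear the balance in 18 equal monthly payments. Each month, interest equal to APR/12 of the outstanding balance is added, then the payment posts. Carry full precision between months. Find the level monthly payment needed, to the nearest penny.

£228.57

Monthly rate r = 13.7%/12 = 1.14167% = 0.0114167.
Level-payment amortization: P = B₀·r / (1 − (1+r)^(−n)) = 3700.00·0.0114167 / (1 − 1.01142^(−18)).
Denominator 1 − (1+r)^(−18) = 0.184811407.
P = 42.2417 / 0.184811407 ≈ 228.57.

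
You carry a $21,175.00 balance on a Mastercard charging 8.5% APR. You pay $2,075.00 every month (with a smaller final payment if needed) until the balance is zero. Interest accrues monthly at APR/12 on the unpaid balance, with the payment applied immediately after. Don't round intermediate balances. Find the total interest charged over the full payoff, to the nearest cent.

$883.77

Monthly rate r = 8.5%/12 = 0.708333% = 0.00708333.
Payoff takes n = ⌈−ln(1 − rB₀/P)/ln(1+r)⌉ = ⌈10.630⌉ = 11 payments; the last is $1,308.77.
Total paid = 10·$2,075.00 + $1,308.77 = $22,058.77.
Total interest = total paid − principal = $22,058.77 − $21,175.00 = $883.77.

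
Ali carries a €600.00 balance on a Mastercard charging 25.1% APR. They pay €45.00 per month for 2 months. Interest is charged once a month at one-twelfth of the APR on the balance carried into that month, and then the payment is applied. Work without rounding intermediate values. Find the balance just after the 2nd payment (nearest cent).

€534.42

Monthly rate r = 25.1%/12 = 2.09167% = 0.0209167.
Each month: B ← B·(1+r) − €45.00.
Month 1: interest €12.55; balance after payment €567.55.
Month 2: interest €11.87; balance after payment €534.42.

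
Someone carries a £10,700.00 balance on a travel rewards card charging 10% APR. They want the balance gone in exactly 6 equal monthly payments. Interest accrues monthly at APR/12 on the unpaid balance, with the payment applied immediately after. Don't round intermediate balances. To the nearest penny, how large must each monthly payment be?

Monthly rate r = 10%/12 = 0.833333% = 0.00833333.
Level-payment amortization: P = B₀·r / (1 − (1+r)^(−n)) = 10700.00·0.00833333 / (1 − 1.00833^(−6)).
Denominator 1 − (1+r)^(−6) = 0.0485734764.
P = 89.1667 / 0.0485734764 ≈ 1835.71.

£1,835.71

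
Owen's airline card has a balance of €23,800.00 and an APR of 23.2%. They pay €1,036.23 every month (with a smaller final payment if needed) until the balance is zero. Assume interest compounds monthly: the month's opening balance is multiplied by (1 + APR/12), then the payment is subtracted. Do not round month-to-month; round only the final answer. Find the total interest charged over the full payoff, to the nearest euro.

€7,971

Monthly rate r = 23.2%/12 = 1.93333% = 0.0193333.
Payoff takes n = ⌈−ln(1 − rB₀/P)/ln(1+r)⌉ = ⌈30.658⌉ = 31 payments; the last is €684.31.
Total paid = 30·€1,036.23 + €684.31 = €31,771.21.
Total interest = total paid − principal = €31,771.21 − €23,800.00 = €7,971.21.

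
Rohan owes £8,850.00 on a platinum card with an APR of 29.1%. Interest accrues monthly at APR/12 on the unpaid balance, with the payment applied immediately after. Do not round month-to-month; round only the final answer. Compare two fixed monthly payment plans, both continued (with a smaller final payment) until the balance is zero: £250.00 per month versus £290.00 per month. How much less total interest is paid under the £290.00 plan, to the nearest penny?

£4,093.33

Monthly rate r = 29.1%/12 = 2.425% = 0.02425.
At £250.00/mo: n = ⌈−ln(1 − rB₀/P)/ln(1+r)⌉ = 82 payments (last £149.83); total interest = total paid − £8,850.00 = £11,549.83.
At £290.00/mo: 57 payments (last £66.50); total interest £7,456.50.
Interest saved = £11,549.83 − £7,456.50 = £4,093.33.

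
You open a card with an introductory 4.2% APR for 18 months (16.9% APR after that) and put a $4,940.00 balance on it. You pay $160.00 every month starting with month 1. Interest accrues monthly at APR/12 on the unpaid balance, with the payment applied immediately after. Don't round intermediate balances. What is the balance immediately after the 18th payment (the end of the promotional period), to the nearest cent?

Promo months 1–18 at r₀ = 4.2%/12 = 0.0035; months 19+ at r₁ = 16.9%/12 = 0.0140833.
After month 18: iterate B ← B·(1+r₀) − $160.00 for 18 months → $2,293.35.

$2,293.35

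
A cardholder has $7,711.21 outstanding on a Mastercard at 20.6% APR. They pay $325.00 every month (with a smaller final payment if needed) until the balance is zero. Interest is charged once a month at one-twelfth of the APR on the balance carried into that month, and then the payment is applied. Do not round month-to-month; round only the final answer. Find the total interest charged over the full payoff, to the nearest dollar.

Monthly rate r = 20.6%/12 = 1.71667% = 0.0171667.
Payoff takes n = ⌈−ln(1 − rB₀/P)/ln(1+r)⌉ = ⌈30.732⌉ = 31 payments; the last is $238.35.
Total paid = 30·$325.00 + $238.35 = $9,988.35.
Total interest = total paid − principal = $9,988.35 − $7,711.21 = $2,277.14.

$2,277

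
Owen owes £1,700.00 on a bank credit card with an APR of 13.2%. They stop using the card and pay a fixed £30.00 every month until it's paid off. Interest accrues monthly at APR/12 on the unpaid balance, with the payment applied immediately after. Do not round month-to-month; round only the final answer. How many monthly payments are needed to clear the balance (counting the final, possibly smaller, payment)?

Monthly rate r = 13.2%/12 = 1.1% = 0.011.
Recurrence: B ← B·(1+r) − £30.00.
Month 1: interest £18.70; balance after payment £1,688.70.
Month 2: interest £18.58; balance after payment £1,677.28.
Closed form: n = −ln(1 − rB₀/P)/ln(1+r) = −ln(0.37667)/ln(1.011) ≈ 89.250, so the balance reaches zero during payment 90.

90 months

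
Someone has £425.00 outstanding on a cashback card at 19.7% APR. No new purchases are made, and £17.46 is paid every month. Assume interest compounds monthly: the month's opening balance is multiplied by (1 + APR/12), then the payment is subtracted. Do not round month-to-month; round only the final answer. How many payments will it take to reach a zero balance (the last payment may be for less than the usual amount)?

Monthly rate r = 19.7%/12 = 1.64167% = 0.0164167.
Recurrence: B ← B·(1+r) − £17.46.
Month 1: interest £6.98; balance after payment £414.52.
Month 2: interest £6.80; balance after payment £403.86.
Closed form: n = −ln(1 − rB₀/P)/ln(1+r) = −ln(0.6004)/ln(1.01642) ≈ 31.330, so the balance reaches zero during payment 32.

32 months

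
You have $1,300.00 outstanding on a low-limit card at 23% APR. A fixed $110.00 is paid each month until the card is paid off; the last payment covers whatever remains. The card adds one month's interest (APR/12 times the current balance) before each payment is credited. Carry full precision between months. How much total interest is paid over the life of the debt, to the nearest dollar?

$188

Monthly rate r = 23%/12 = 1.91667% = 0.0191667.
Payoff takes n = ⌈−ln(1 − rB₀/P)/ln(1+r)⌉ = ⌈13.529⌉ = 14 payments; the last is $58.43.
Total paid = 13·$110.00 + $58.43 = $1,488.43.
Total interest = total paid − principal = $1,488.43 − $1,300.00 = $188.43.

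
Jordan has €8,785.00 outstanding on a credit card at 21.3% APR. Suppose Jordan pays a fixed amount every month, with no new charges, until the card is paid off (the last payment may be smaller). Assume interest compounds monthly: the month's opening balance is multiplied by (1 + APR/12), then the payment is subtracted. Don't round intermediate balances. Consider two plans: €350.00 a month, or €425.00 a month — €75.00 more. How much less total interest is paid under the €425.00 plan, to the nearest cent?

Monthly rate r = 21.3%/12 = 1.775% = 0.01775.
At €350.00/mo: n = ⌈−ln(1 − rB₀/P)/ln(1+r)⌉ = 34 payments (last €182.22); total interest = total paid − €8,785.00 = €2,947.22.
At €425.00/mo: 26 payments (last €417.33); total interest €2,257.33.
Interest saved = €2,947.22 − €2,257.33 = €689.89.

€689.89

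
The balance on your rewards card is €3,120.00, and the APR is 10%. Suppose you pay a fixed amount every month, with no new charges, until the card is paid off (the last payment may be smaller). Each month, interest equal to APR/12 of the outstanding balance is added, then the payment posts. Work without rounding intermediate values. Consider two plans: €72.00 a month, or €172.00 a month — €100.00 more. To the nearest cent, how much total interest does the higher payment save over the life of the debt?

€490.19

Monthly rate r = 10%/12 = 0.833333% = 0.00833333.
At €72.00/mo: n = ⌈−ln(1 − rB₀/P)/ln(1+r)⌉ = 54 payments (last €71.04); total interest = total paid − €3,120.00 = €767.04.
At €172.00/mo: 20 payments (last €128.85); total interest €276.85.
Interest saved = €767.04 − €276.85 = €490.19.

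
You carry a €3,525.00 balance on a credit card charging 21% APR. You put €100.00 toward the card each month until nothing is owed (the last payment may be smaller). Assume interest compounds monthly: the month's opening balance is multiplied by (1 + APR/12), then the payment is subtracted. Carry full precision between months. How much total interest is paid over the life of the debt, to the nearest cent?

€2,005.26

Monthly rate r = 21%/12 = 1.75% = 0.0175.
Payoff takes n = ⌈−ln(1 − rB₀/P)/ln(1+r)⌉ = ⌈55.301⌉ = 56 payments; the last is €30.26.
Total paid = 55·€100.00 + €30.26 = €5,530.26.
Total interest = total paid − principal = €5,530.26 − €3,525.00 = €2,005.26.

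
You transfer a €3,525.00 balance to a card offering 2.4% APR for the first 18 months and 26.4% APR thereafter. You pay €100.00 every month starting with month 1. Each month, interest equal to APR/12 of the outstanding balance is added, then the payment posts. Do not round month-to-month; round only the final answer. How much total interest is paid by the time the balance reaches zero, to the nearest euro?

€631

Promo months 1–18 at r₀ = 2.4%/12 = 0.002; months 19+ at r₁ = 26.4%/12 = 0.022.
After month 18: iterate B ← B·(1+r₀) − €100.00 for 18 months → €1,823.15.
Then at r₁ with €100.00/mo: n₂ = −ln(1 − r₁·B/P)/ln(1+r₁) ≈ 23.56 → 24 more payments.
Total paid = 41·€100.00 + €56.03 = €4,156.03; interest = €4,156.03 − €3,525.00 = €631.03.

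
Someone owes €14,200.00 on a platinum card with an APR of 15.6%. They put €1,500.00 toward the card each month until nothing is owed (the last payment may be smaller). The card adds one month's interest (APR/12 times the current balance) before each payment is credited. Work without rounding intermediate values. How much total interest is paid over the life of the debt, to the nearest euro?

Monthly rate r = 15.6%/12 = 1.3% = 0.013.
Payoff takes n = ⌈−ln(1 − rB₀/P)/ln(1+r)⌉ = ⌈10.167⌉ = 11 payments; the last is €252.44.
Total paid = 10·€1,500.00 + €252.44 = €15,252.44.
Total interest = total paid − principal = €15,252.44 − €14,200.00 = €1,052.44.

€1,052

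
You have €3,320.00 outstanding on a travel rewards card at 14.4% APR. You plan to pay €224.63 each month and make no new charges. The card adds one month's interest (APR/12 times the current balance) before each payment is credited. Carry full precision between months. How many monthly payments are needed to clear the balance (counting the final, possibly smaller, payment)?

17 payments

Monthly rate r = 14.4%/12 = 1.2% = 0.012.
Recurrence: B ← B·(1+r) − €224.63.
Month 1: interest €39.84; balance after payment €3,135.21.
Month 2: interest €37.62; balance after payment €2,948.20.
Closed form: n = −ln(1 − rB₀/P)/ln(1+r) = −ln(0.82264)/ln(1.012) ≈ 16.367, so the balance reaches zero during payment 17.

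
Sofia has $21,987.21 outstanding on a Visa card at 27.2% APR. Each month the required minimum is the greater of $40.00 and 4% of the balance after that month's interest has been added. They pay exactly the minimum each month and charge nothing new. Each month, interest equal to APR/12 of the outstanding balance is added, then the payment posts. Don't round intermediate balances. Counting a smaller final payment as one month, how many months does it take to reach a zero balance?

Monthly rate r = 27.2%/12 = 2.26667% = 0.0226667.
While 4% of the post-interest balance exceeds $40.00, each month B ← (B·(1+r))·(1 − 0.04), i.e. B shrinks by the factor (1+r)·0.96 = 0.98176.
This holds for months 1–170. Entering month 171 the balance is $961.78; 4% of the post-interest balance is now below $40.00, so the flat $40.00 minimum applies from here.
From month 171 a fixed $40.00 at rate r clears $961.78 in 36 more payments. Total: 170 + 36 = 206 months.

206 months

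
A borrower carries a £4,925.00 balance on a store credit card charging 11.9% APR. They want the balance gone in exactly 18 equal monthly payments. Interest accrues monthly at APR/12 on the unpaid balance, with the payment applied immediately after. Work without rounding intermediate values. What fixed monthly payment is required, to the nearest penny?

Monthly rate r = 11.9%/12 = 0.991667% = 0.00991667.
Level-payment amortization: P = B₀·r / (1 − (1+r)^(−n)) = 4925.00·0.00991667 / (1 − 1.00992^(−18)).
Denominator 1 − (1+r)^(−18) = 0.162740102.
P = 48.8396 / 0.162740102 ≈ 300.11.

£300.11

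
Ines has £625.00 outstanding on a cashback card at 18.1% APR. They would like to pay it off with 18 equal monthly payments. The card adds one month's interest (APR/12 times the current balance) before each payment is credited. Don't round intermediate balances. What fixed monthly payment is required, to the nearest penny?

Monthly rate r = 18.1%/12 = 1.50833% = 0.0150833.
Level-payment amortization: P = B₀·r / (1 − (1+r)^(−n)) = 625.00·0.0150833 / (1 − 1.01508^(−18)).
Denominator 1 − (1+r)^(−18) = 0.236217943.
P = 9.42708 / 0.236217943 ≈ 39.91.

£39.91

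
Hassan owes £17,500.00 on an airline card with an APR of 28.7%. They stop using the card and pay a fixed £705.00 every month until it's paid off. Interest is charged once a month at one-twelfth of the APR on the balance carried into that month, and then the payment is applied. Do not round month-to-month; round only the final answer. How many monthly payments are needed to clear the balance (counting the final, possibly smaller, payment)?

Monthly rate r = 28.7%/12 = 2.39167% = 0.0239167.
Recurrence: B ← B·(1+r) − £705.00.
Month 1: interest £418.54; balance after payment £17,213.54.
Month 2: interest £411.69; balance after payment £16,920.23.
Closed form: n = −ln(1 − rB₀/P)/ln(1+r) = −ln(0.40632)/ln(1.02392) ≈ 38.104, so the balance reaches zero during payment 39.

39 months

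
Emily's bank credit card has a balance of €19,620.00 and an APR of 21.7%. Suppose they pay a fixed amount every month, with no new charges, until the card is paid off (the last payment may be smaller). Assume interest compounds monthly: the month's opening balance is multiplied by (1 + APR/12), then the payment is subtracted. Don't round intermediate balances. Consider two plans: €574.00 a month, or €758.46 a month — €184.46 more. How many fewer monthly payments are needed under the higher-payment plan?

Monthly rate r = 21.7%/12 = 1.80833% = 0.0180833.
At €574.00/mo: n = ⌈−ln(1 − rB₀/P)/ln(1+r)⌉ = 54 payments (last €409.99); total interest = total paid − €19,620.00 = €11,211.99.
At €758.46/mo: 36 payments (last €146.75); total interest €7,072.85.
Payments saved = 54 − 36 = 18.

18 fewer payments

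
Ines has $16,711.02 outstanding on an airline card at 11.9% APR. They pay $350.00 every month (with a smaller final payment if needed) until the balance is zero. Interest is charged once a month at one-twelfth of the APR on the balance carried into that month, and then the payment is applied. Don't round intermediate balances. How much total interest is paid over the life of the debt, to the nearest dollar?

Monthly rate r = 11.9%/12 = 0.991667% = 0.00991667.
Payoff takes n = ⌈−ln(1 − rB₀/P)/ln(1+r)⌉ = ⌈65.006⌉ = 66 payments; the last is $1.98.
Total paid = 65·$350.00 + $1.98 = $22,751.98.
Total interest = total paid − principal = $22,751.98 − $16,711.02 = $6,040.96.

$6,041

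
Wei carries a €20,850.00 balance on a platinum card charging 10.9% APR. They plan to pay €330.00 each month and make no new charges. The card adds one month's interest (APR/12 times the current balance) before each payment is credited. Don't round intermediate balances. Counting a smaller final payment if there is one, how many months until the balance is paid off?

95 months

Monthly rate r = 10.9%/12 = 0.908333% = 0.00908333.
Recurrence: B ← B·(1+r) − €330.00.
Month 1: interest €189.39; balance after payment €20,709.39.
Month 2: interest €188.11; balance after payment €20,567.50.
Closed form: n = −ln(1 − rB₀/P)/ln(1+r) = −ln(0.4261)/ln(1.00908) ≈ 94.343, so the balance reaches zero during payment 95.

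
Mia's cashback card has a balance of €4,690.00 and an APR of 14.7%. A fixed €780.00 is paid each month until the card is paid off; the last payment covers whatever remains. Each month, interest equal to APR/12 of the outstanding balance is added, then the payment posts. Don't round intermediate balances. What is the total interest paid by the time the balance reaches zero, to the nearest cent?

Monthly rate r = 14.7%/12 = 1.225% = 0.01225.
Payoff takes n = ⌈−ln(1 − rB₀/P)/ln(1+r)⌉ = ⌈6.284⌉ = 7 payments; the last is €222.45.
Total paid = 6·€780.00 + €222.45 = €4,902.45.
Total interest = total paid − principal = €4,902.45 − €4,690.00 = €212.45.

€212.45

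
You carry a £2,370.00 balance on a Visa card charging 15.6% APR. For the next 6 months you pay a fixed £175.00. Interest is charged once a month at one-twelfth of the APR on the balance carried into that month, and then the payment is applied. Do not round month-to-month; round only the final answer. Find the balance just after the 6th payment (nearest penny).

£1,476.25

Monthly rate r = 15.6%/12 = 1.3% = 0.013.
Each month: B ← B·(1+r) − £175.00.
Month 1: interest £30.81; balance after payment £2,225.81.
Month 2: interest £28.94; balance after payment £2,079.75.
Month 3: interest £27.04; balance after payment £1,931.78.
Month 4: interest £25.11; balance after payment £1,781.90.
Month 5: interest £23.16; balance after payment £1,630.06.
Month 6: interest £21.19; balance after payment £1,476.25.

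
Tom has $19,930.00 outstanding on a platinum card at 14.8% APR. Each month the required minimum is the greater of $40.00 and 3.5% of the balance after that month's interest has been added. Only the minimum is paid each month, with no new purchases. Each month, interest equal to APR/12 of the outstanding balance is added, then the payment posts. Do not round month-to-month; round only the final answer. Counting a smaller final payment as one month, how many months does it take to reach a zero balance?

Monthly rate r = 14.8%/12 = 1.23333% = 0.0123333.
While 3.5% of the post-interest balance exceeds $40.00, each month B ← (B·(1+r))·(1 − 0.035), i.e. B shrinks by the factor (1+r)·0.965 = 0.9769.
This holds for months 1–123. Entering month 124 the balance is $1,125.02; 3.5% of the post-interest balance is now below $40.00, so the flat $40.00 minimum applies from here.
From month 124 a fixed $40.00 at rate r clears $1,125.02 in 35 more payments. Total: 123 + 35 = 158 months.

158 months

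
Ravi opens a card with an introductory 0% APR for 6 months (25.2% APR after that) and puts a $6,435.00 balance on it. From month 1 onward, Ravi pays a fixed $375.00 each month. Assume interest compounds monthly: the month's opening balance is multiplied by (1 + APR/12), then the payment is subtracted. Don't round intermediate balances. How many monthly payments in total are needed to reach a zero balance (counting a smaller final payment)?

Promo months 1–6 at r₀ = 0%/12 = 0; months 7+ at r₁ = 25.2%/12 = 0.021.
After month 6 (no interest yet): B = $6,435.00 − 6·$375.00 = $4,185.00.
Then at r₁ with $375.00/mo: n₂ = −ln(1 − r₁·B/P)/ln(1+r₁) ≈ 12.85 → 13 more payments.

19 months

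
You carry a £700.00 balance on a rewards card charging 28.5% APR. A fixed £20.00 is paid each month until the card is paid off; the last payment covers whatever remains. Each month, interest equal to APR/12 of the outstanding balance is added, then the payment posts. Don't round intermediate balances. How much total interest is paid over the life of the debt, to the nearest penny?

£816.15

Monthly rate r = 28.5%/12 = 2.375% = 0.02375.
Payoff takes n = ⌈−ln(1 − rB₀/P)/ln(1+r)⌉ = ⌈75.806⌉ = 76 payments; the last is £16.15.
Total paid = 75·£20.00 + £16.15 = £1,516.15.
Total interest = total paid − principal = £1,516.15 − £700.00 = £816.15.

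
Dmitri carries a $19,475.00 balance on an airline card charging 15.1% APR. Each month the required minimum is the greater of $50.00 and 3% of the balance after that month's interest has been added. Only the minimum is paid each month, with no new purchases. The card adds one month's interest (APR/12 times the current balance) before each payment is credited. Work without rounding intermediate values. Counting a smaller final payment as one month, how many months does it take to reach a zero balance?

Monthly rate r = 15.1%/12 = 1.25833% = 0.0125833.
While 3% of the post-interest balance exceeds $50.00, each month B ← (B·(1+r))·(1 − 0.03), i.e. B shrinks by the factor (1+r)·0.97 = 0.98221.
This holds for months 1–138. Entering month 139 the balance is $1,634.65; 3% of the post-interest balance is now below $50.00, so the flat $50.00 minimum applies from here.
From month 139 a fixed $50.00 at rate r clears $1,634.65 in 43 more payments. Total: 138 + 43 = 181 months.

181 months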